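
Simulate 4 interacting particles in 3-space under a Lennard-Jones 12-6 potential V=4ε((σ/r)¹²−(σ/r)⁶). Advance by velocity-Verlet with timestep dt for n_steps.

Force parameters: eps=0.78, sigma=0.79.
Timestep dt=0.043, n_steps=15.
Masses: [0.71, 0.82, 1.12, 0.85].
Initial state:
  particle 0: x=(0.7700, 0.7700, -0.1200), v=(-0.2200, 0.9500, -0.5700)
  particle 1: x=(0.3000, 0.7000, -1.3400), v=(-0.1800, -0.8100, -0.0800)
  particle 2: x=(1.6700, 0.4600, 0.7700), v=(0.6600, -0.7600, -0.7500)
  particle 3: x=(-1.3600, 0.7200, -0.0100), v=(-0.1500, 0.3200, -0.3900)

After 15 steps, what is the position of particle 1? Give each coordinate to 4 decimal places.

step 0: x0=(0.7700, 0.7700, -0.1200) x1=(0.3000, 0.7000, -1.3400) x2=(1.6700, 0.4600, 0.7700) x3=(-1.3600, 0.7200, -0.0100)
step 1: x0=(0.7608, 0.8106, -0.1447) x1=(0.2925, 0.6652, -1.3428) x2=(1.6980, 0.4274, 0.7374) x3=(-1.3664, 0.7338, -0.0268)
step 2: x0=(0.7519, 0.8506, -0.1701) x1=(0.2855, 0.6306, -1.3441) x2=(1.7254, 0.3951, 0.7042) x3=(-1.3727, 0.7475, -0.0436)
step 3: x0=(0.7430, 0.8899, -0.1965) x1=(0.2791, 0.5962, -1.3439) x2=(1.7523, 0.3631, 0.6705) x3=(-1.3789, 0.7613, -0.0605)
step 4: x0=(0.7340, 0.9285, -0.2241) x1=(0.2732, 0.5623, -1.3421) x2=(1.7787, 0.3312, 0.6365) x3=(-1.3851, 0.7750, -0.0774)
step 5: x0=(0.7247, 0.9661, -0.2530) x1=(0.2679, 0.5288, -1.3388) x2=(1.8049, 0.2996, 0.6022) x3=(-1.3911, 0.7888, -0.0943)
step 6: x0=(0.7150, 1.0028, -0.2834) x1=(0.2633, 0.4960, -1.3338) x2=(1.8307, 0.2681, 0.5677) x3=(-1.3970, 0.8025, -0.1112)
step 7: x0=(0.7048, 1.0384, -0.3154) x1=(0.2593, 0.4640, -1.3272) x2=(1.8564, 0.2367, 0.5330) x3=(-1.4029, 0.8163, -0.1282)
step 8: x0=(0.6940, 1.0727, -0.3490) x1=(0.2560, 0.4329, -1.3189) x2=(1.8818, 0.2054, 0.4982) x3=(-1.4086, 0.8300, -0.1453)
step 9: x0=(0.6825, 1.1058, -0.3843) x1=(0.2533, 0.4027, -1.3092) x2=(1.9072, 0.1743, 0.4633) x3=(-1.4142, 0.8438, -0.1624)
step 10: x0=(0.6704, 1.1374, -0.4211) x1=(0.2513, 0.3737, -1.2978) x2=(1.9324, 0.1432, 0.4283) x3=(-1.4198, 0.8575, -0.1795)
step 11: x0=(0.6575, 1.1675, -0.4595) x1=(0.2499, 0.3460, -1.2850) x2=(1.9575, 0.1122, 0.3932) x3=(-1.4252, 0.8712, -0.1966)
step 12: x0=(0.6439, 1.1959, -0.4993) x1=(0.2491, 0.3196, -1.2708) x2=(1.9826, 0.0812, 0.3581) x3=(-1.4305, 0.8849, -0.2138)
step 13: x0=(0.6295, 1.2226, -0.5406) x1=(0.2490, 0.2948, -1.2553) x2=(2.0076, 0.0503, 0.3230) x3=(-1.4358, 0.8986, -0.2311)
step 14: x0=(0.6144, 1.2474, -0.5833) x1=(0.2495, 0.2714, -1.2385) x2=(2.0325, 0.0194, 0.2878) x3=(-1.4409, 0.9123, -0.2483)
step 15: x0=(0.5986, 1.2702, -0.6271) x1=(0.2505, 0.2498, -1.2206) x2=(2.0574, -0.0115, 0.2525) x3=(-1.4459, 0.9260, -0.2656)

(0.2505, 0.2498, -1.2206)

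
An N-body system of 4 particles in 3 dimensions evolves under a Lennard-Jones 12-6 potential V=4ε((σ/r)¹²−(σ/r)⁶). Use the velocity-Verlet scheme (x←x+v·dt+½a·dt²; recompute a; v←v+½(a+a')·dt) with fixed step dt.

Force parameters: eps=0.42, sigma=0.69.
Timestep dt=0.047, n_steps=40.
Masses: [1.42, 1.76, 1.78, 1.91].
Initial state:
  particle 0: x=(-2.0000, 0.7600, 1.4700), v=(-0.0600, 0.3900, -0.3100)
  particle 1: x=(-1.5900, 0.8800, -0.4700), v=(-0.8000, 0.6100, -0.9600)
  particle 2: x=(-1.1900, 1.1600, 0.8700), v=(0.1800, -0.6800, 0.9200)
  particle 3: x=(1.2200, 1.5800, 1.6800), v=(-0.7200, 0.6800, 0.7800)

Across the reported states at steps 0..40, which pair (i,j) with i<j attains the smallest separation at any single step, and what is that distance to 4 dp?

pair (0,2), distance 0.8050

step 0: x0=(-2.0000, 0.7600, 1.4700) x1=(-1.5900, 0.8800, -0.4700) x2=(-1.1900, 1.1600, 0.8700) x3=(1.2200, 1.5800, 1.6800)
step 1: x0=(-2.0025, 0.7785, 1.4552) x1=(-1.6276, 0.9087, -0.5151) x2=(-1.1818, 1.1279, 0.9134) x3=(1.1862, 1.6120, 1.7167)
step 2: x0=(-2.0042, 0.7973, 1.4398) x1=(-1.6652, 0.9374, -0.5600) x2=(-1.1743, 1.0955, 0.9571) x3=(1.1523, 1.6439, 1.7533)
step 3: x0=(-2.0048, 0.8165, 1.4238) x1=(-1.7027, 0.9661, -0.6050) x2=(-1.1676, 1.0628, 1.0013) x3=(1.1185, 1.6759, 1.7900)
step 4: x0=(-2.0041, 0.8362, 1.4072) x1=(-1.7402, 0.9948, -0.6499) x2=(-1.1620, 1.0298, 1.0460) x3=(1.0846, 1.7078, 1.8266)
step 5: x0=(-2.0017, 0.8561, 1.3898) x1=(-1.7778, 1.0235, -0.6947) x2=(-1.1578, 0.9965, 1.0912) x3=(1.0508, 1.7398, 1.8633)
step 6: x0=(-1.9974, 0.8765, 1.3717) x1=(-1.8153, 1.0522, -0.7395) x2=(-1.1550, 0.9630, 1.1370) x3=(1.0169, 1.7718, 1.8999)
step 7: x0=(-1.9910, 0.8970, 1.3530) x1=(-1.8528, 1.0808, -0.7844) x2=(-1.1540, 0.9292, 1.1832) x3=(0.9831, 1.8037, 1.9366)
step 8: x0=(-1.9824, 0.9176, 1.3339) x1=(-1.8904, 1.1095, -0.8292) x2=(-1.1547, 0.8954, 1.2298) x3=(0.9492, 1.8357, 1.9733)
step 9: x0=(-1.9716, 0.9382, 1.3144) x1=(-1.9279, 1.1382, -0.8740) x2=(-1.1572, 0.8617, 1.2766) x3=(0.9153, 1.8676, 2.0099)
step 10: x0=(-1.9589, 0.9585, 1.2949) x1=(-1.9654, 1.1669, -0.9187) x2=(-1.1612, 0.8281, 1.3234) x3=(0.8815, 1.8996, 2.0466)
step 11: x0=(-1.9444, 0.9786, 1.2755) x1=(-2.0029, 1.1956, -0.9635) x2=(-1.1665, 0.7947, 1.3702) x3=(0.8476, 1.9315, 2.0832)
step 12: x0=(-1.9285, 0.9984, 1.2562) x1=(-2.0405, 1.2243, -1.0083) x2=(-1.1731, 0.7616, 1.4169) x3=(0.8138, 1.9635, 2.1199)
step 13: x0=(-1.9109, 1.0176, 1.2372) x1=(-2.0780, 1.2530, -1.0530) x2=(-1.1809, 0.7289, 1.4633) x3=(0.7799, 1.9954, 2.1565)
step 14: x0=(-1.8917, 1.0362, 1.2188) x1=(-2.1155, 1.2817, -1.0978) x2=(-1.1901, 0.6967, 1.5093) x3=(0.7460, 2.0274, 2.1932)
step 15: x0=(-1.8707, 1.0539, 1.2011) x1=(-2.1530, 1.3104, -1.1425) x2=(-1.2007, 0.6653, 1.5546) x3=(0.7121, 2.0593, 2.2298)
step 16: x0=(-1.8478, 1.0706, 1.1844) x1=(-2.1905, 1.3391, -1.1873) x2=(-1.2127, 0.6346, 1.5993) x3=(0.6783, 2.0913, 2.2665)
step 17: x0=(-1.8234, 1.0861, 1.1687) x1=(-2.2281, 1.3677, -1.2320) x2=(-1.2261, 0.6049, 1.6430) x3=(0.6444, 2.1232, 2.3031)
step 18: x0=(-1.7976, 1.1006, 1.1541) x1=(-2.2656, 1.3964, -1.2768) x2=(-1.2405, 0.5760, 1.6859) x3=(0.6105, 2.1551, 2.3397)
step 19: x0=(-1.7706, 1.1140, 1.1406) x1=(-2.3031, 1.4251, -1.3215) x2=(-1.2558, 0.5480, 1.7280) x3=(0.5766, 2.1871, 2.3764)
step 20: x0=(-1.7428, 1.1264, 1.1280) x1=(-2.3406, 1.4538, -1.3663) x2=(-1.2718, 0.5207, 1.7693) x3=(0.5427, 2.2190, 2.4130)
step 21: x0=(-1.7144, 1.1381, 1.1163) x1=(-2.3781, 1.4825, -1.4110) x2=(-1.2883, 0.4941, 1.8099) x3=(0.5088, 2.2509, 2.4497)
step 22: x0=(-1.6855, 1.1491, 1.1053) x1=(-2.4156, 1.5112, -1.4557) x2=(-1.3052, 0.4680, 1.8499) x3=(0.4749, 2.2829, 2.4863)
step 23: x0=(-1.6564, 1.1595, 1.0949) x1=(-2.4532, 1.5399, -1.5005) x2=(-1.3222, 0.4424, 1.8894) x3=(0.4410, 2.3148, 2.5230)
step 24: x0=(-1.6270, 1.1695, 1.0850) x1=(-2.4907, 1.5685, -1.5452) x2=(-1.3395, 0.4171, 1.9286) x3=(0.4072, 2.3467, 2.5596)
step 25: x0=(-1.5975, 1.1792, 1.0754) x1=(-2.5282, 1.5972, -1.5899) x2=(-1.3568, 0.3920, 1.9675) x3=(0.3733, 2.3787, 2.5962)
step 26: x0=(-1.5679, 1.1886, 1.0662) x1=(-2.5657, 1.6259, -1.6347) x2=(-1.3742, 0.3672, 2.0061) x3=(0.3394, 2.4106, 2.6329)
step 27: x0=(-1.5383, 1.1978, 1.0572) x1=(-2.6032, 1.6546, -1.6794) x2=(-1.3917, 0.3425, 2.0446) x3=(0.3055, 2.4425, 2.6695)
step 28: x0=(-1.5086, 1.2069, 1.0483) x1=(-2.6407, 1.6833, -1.7241) x2=(-1.4092, 0.3180, 2.0829) x3=(0.2716, 2.4745, 2.7062)
step 29: x0=(-1.4790, 1.2158, 1.0396) x1=(-2.6782, 1.7120, -1.7688) x2=(-1.4266, 0.2935, 2.1210) x3=(0.2377, 2.5064, 2.7428)
step 30: x0=(-1.4493, 1.2247, 1.0311) x1=(-2.7157, 1.7406, -1.8136) x2=(-1.4441, 0.2692, 2.1592) x3=(0.2038, 2.5383, 2.7794)
step 31: x0=(-1.4196, 1.2334, 1.0225) x1=(-2.7533, 1.7693, -1.8583) x2=(-1.4616, 0.2449, 2.1972) x3=(0.1699, 2.5702, 2.8161)
step 32: x0=(-1.3899, 1.2422, 1.0141) x1=(-2.7908, 1.7980, -1.9030) x2=(-1.4791, 0.2206, 2.2352) x3=(0.1359, 2.6022, 2.8527)
step 33: x0=(-1.3603, 1.2509, 1.0057) x1=(-2.8283, 1.8267, -1.9477) x2=(-1.4966, 0.1964, 2.2731) x3=(0.1020, 2.6341, 2.8893)
step 34: x0=(-1.3306, 1.2595, 0.9974) x1=(-2.8658, 1.8554, -1.9925) x2=(-1.5140, 0.1721, 2.3111) x3=(0.0681, 2.6660, 2.9260)
step 35: x0=(-1.3009, 1.2681, 0.9890) x1=(-2.9033, 1.8841, -2.0372) x2=(-1.5315, 0.1479, 2.3490) x3=(0.0342, 2.6979, 2.9626)
step 36: x0=(-1.2713, 1.2768, 0.9807) x1=(-2.9408, 1.9127, -2.0819) x2=(-1.5490, 0.1238, 2.3868) x3=(0.0003, 2.7298, 2.9992)
step 37: x0=(-1.2416, 1.2854, 0.9725) x1=(-2.9783, 1.9414, -2.1266) x2=(-1.5665, 0.0996, 2.4247) x3=(-0.0336, 2.7618, 3.0358)
step 38: x0=(-1.2119, 1.2939, 0.9642) x1=(-3.0158, 1.9701, -2.1714) x2=(-1.5839, 0.0755, 2.4625) x3=(-0.0675, 2.7937, 3.0725)
step 39: x0=(-1.1823, 1.3025, 0.9559) x1=(-3.0534, 1.9988, -2.2161) x2=(-1.6014, 0.0513, 2.5004) x3=(-0.1014, 2.8256, 3.1091)
step 40: x0=(-1.1526, 1.3111, 0.9477) x1=(-3.0909, 2.0275, -2.2608) x2=(-1.6188, 0.0272, 2.5382) x3=(-0.1353, 2.8575, 3.1457)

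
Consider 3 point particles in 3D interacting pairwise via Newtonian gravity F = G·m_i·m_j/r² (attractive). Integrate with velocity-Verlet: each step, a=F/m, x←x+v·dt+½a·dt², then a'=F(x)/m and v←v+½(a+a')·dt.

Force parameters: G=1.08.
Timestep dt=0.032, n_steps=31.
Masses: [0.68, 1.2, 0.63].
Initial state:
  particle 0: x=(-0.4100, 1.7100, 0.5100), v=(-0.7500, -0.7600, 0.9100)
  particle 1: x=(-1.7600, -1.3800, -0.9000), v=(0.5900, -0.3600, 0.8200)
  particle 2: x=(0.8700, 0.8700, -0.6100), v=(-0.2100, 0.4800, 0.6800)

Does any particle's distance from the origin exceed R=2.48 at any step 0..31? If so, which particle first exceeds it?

no

step 0: x0=(-0.4100, 1.7100, 0.5100) x1=(-1.7600, -1.3800, -0.9000) x2=(0.8700, 0.8700, -0.6100)
step 1: x0=(-0.4340, 1.6856, 0.5390) x1=(-1.7411, -1.3915, -0.8737) x2=(0.8632, 0.8854, -0.5882)
step 2: x0=(-0.4578, 1.6610, 0.5679) x1=(-1.7221, -1.4029, -0.8475) x2=(0.8561, 0.9008, -0.5663)
step 3: x0=(-0.4816, 1.6363, 0.5967) x1=(-1.7031, -1.4142, -0.8212) x2=(0.8488, 0.9162, -0.5442)
step 4: x0=(-0.5052, 1.6114, 0.6252) x1=(-1.6840, -1.4254, -0.7948) x2=(0.8413, 0.9316, -0.5220)
step 5: x0=(-0.5288, 1.5863, 0.6537) x1=(-1.6648, -1.4365, -0.7685) x2=(0.8336, 0.9470, -0.4998)
step 6: x0=(-0.5522, 1.5611, 0.6819) x1=(-1.6456, -1.4475, -0.7421) x2=(0.8256, 0.9624, -0.4773)
step 7: x0=(-0.5756, 1.5357, 0.7100) x1=(-1.6263, -1.4585, -0.7156) x2=(0.8174, 0.9777, -0.4548)
step 8: x0=(-0.5988, 1.5102, 0.7379) x1=(-1.6069, -1.4693, -0.6892) x2=(0.8090, 0.9931, -0.4322)
step 9: x0=(-0.6219, 1.4846, 0.7657) x1=(-1.5875, -1.4801, -0.6627) x2=(0.8003, 1.0085, -0.4094)
step 10: x0=(-0.6449, 1.4587, 0.7933) x1=(-1.5681, -1.4907, -0.6362) x2=(0.7914, 1.0238, -0.3865)
step 11: x0=(-0.6678, 1.4328, 0.8207) x1=(-1.5486, -1.5013, -0.6097) x2=(0.7823, 1.0391, -0.3635)
step 12: x0=(-0.6906, 1.4067, 0.8480) x1=(-1.5290, -1.5117, -0.5831) x2=(0.7729, 1.0543, -0.3404)
step 13: x0=(-0.7133, 1.3805, 0.8751) x1=(-1.5093, -1.5221, -0.5565) x2=(0.7633, 1.0695, -0.3172)
step 14: x0=(-0.7359, 1.3541, 0.9020) x1=(-1.4897, -1.5323, -0.5298) x2=(0.7535, 1.0847, -0.2938)
step 15: x0=(-0.7583, 1.3276, 0.9288) x1=(-1.4699, -1.5425, -0.5031) x2=(0.7435, 1.0998, -0.2704)
step 16: x0=(-0.7806, 1.3010, 0.9554) x1=(-1.4501, -1.5525, -0.4764) x2=(0.7332, 1.1148, -0.2468)
step 17: x0=(-0.8028, 1.2742, 0.9818) x1=(-1.4303, -1.5625, -0.4497) x2=(0.7227, 1.1298, -0.2231)
step 18: x0=(-0.8249, 1.2473, 1.0081) x1=(-1.4104, -1.5723, -0.4229) x2=(0.7120, 1.1446, -0.1992)
step 19: x0=(-0.8469, 1.2203, 1.0341) x1=(-1.3904, -1.5820, -0.3961) x2=(0.7010, 1.1595, -0.1753)
step 20: x0=(-0.8687, 1.1932, 1.0601) x1=(-1.3705, -1.5916, -0.3692) x2=(0.6898, 1.1742, -0.1512)
step 21: x0=(-0.8904, 1.1660, 1.0858) x1=(-1.3504, -1.6011, -0.3423) x2=(0.6785, 1.1888, -0.1271)
step 22: x0=(-0.9120, 1.1386, 1.1114) x1=(-1.3303, -1.6105, -0.3154) x2=(0.6669, 1.2034, -0.1028)
step 23: x0=(-0.9335, 1.1111, 1.1368) x1=(-1.3102, -1.6197, -0.2885) x2=(0.6550, 1.2179, -0.0784)
step 24: x0=(-0.9549, 1.0836, 1.1620) x1=(-1.2900, -1.6289, -0.2614) x2=(0.6430, 1.2322, -0.0540)
step 25: x0=(-0.9761, 1.0559, 1.1871) x1=(-1.2698, -1.6379, -0.2344) x2=(0.6308, 1.2465, -0.0294)
step 26: x0=(-0.9972, 1.0281, 1.2120) x1=(-1.2496, -1.6468, -0.2073) x2=(0.6183, 1.2606, -0.0047)
step 27: x0=(-1.0182, 1.0002, 1.2367) x1=(-1.2293, -1.6556, -0.1802) x2=(0.6057, 1.2746, 0.0201)
step 28: x0=(-1.0391, 0.9721, 1.2613) x1=(-1.2090, -1.6643, -0.1530) x2=(0.5928, 1.2886, 0.0450)
step 29: x0=(-1.0598, 0.9440, 1.2857) x1=(-1.1886, -1.6728, -0.1258) x2=(0.5798, 1.3023, 0.0700)
step 30: x0=(-1.0805, 0.9158, 1.3100) x1=(-1.1682, -1.6812, -0.0985) x2=(0.5666, 1.3160, 0.0951)
step 31: x0=(-1.1010, 0.8875, 1.3340) x1=(-1.1478, -1.6895, -0.0712) x2=(0.5531, 1.3295, 0.1203)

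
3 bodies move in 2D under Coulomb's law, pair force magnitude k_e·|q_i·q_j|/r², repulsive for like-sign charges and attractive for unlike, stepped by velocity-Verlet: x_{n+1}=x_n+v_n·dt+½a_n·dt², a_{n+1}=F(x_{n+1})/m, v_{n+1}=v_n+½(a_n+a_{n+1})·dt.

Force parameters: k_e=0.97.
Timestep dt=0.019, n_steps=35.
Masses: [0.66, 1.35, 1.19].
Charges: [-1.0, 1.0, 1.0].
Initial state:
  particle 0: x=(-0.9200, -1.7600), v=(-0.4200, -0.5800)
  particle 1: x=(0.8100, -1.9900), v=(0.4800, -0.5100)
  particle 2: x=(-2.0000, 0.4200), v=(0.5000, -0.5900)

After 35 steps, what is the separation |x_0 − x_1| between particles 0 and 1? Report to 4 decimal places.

step 0: x0=(-0.9200, -1.7600) x1=(0.8100, -1.9900) x2=(-2.0000, 0.4200)
step 1: x0=(-0.9279, -1.7710) x1=(0.8191, -1.9997) x2=(-1.9905, 0.4088)
step 2: x0=(-0.9357, -1.7819) x1=(0.8281, -2.0094) x2=(-1.9810, 0.3975)
step 3: x0=(-0.9434, -1.7928) x1=(0.8371, -2.0191) x2=(-1.9715, 0.3862)
step 4: x0=(-0.9509, -1.8036) x1=(0.8459, -2.0288) x2=(-1.9620, 0.3749)
step 5: x0=(-0.9583, -1.8144) x1=(0.8548, -2.0385) x2=(-1.9524, 0.3636)
step 6: x0=(-0.9656, -1.8250) x1=(0.8635, -2.0482) x2=(-1.9429, 0.3522)
step 7: x0=(-0.9728, -1.8357) x1=(0.8722, -2.0579) x2=(-1.9334, 0.3408)
step 8: x0=(-0.9798, -1.8462) x1=(0.8808, -2.0676) x2=(-1.9238, 0.3293)
step 9: x0=(-0.9868, -1.8567) x1=(0.8894, -2.0773) x2=(-1.9143, 0.3178)
step 10: x0=(-0.9936, -1.8671) x1=(0.8979, -2.0870) x2=(-1.9047, 0.3063)
step 11: x0=(-1.0003, -1.8774) x1=(0.9064, -2.0967) x2=(-1.8952, 0.2947)
step 12: x0=(-1.0070, -1.8877) x1=(0.9148, -2.1065) x2=(-1.8856, 0.2832)
step 13: x0=(-1.0135, -1.8979) x1=(0.9232, -2.1162) x2=(-1.8761, 0.2715)
step 14: x0=(-1.0199, -1.9080) x1=(0.9315, -2.1259) x2=(-1.8665, 0.2599)
step 15: x0=(-1.0262, -1.9180) x1=(0.9397, -2.1357) x2=(-1.8569, 0.2482)
step 16: x0=(-1.0324, -1.9280) x1=(0.9479, -2.1454) x2=(-1.8474, 0.2364)
step 17: x0=(-1.0385, -1.9379) x1=(0.9561, -2.1551) x2=(-1.8378, 0.2247)
step 18: x0=(-1.0445, -1.9477) x1=(0.9641, -2.1649) x2=(-1.8282, 0.2129)
step 19: x0=(-1.0505, -1.9574) x1=(0.9722, -2.1747) x2=(-1.8187, 0.2010)
step 20: x0=(-1.0563, -1.9671) x1=(0.9802, -2.1844) x2=(-1.8091, 0.1891)
step 21: x0=(-1.0620, -1.9766) x1=(0.9882, -2.1942) x2=(-1.7995, 0.1772)
step 22: x0=(-1.0677, -1.9861) x1=(0.9961, -2.2040) x2=(-1.7899, 0.1652)
step 23: x0=(-1.0732, -1.9955) x1=(1.0039, -2.2138) x2=(-1.7803, 0.1532)
step 24: x0=(-1.0787, -2.0048) x1=(1.0117, -2.2236) x2=(-1.7708, 0.1412)
step 25: x0=(-1.0841, -2.0140) x1=(1.0195, -2.2333) x2=(-1.7612, 0.1291)
step 26: x0=(-1.0894, -2.0232) x1=(1.0272, -2.2432) x2=(-1.7516, 0.1170)
step 27: x0=(-1.0946, -2.0322) x1=(1.0349, -2.2530) x2=(-1.7420, 0.1048)
step 28: x0=(-1.0997, -2.0412) x1=(1.0426, -2.2628) x2=(-1.7324, 0.0926)
step 29: x0=(-1.1048, -2.0500) x1=(1.0502, -2.2726) x2=(-1.7228, 0.0803)
step 30: x0=(-1.1097, -2.0588) x1=(1.0578, -2.2824) x2=(-1.7132, 0.0680)
step 31: x0=(-1.1146, -2.0675) x1=(1.0653, -2.2923) x2=(-1.7036, 0.0557)
step 32: x0=(-1.1194, -2.0761) x1=(1.0728, -2.3021) x2=(-1.6941, 0.0433)
step 33: x0=(-1.1241, -2.0846) x1=(1.0802, -2.3120) x2=(-1.6845, 0.0309)
step 34: x0=(-1.1288, -2.0930) x1=(1.0876, -2.3218) x2=(-1.6749, 0.0184)
step 35: x0=(-1.1333, -2.1013) x1=(1.0950, -2.3317) x2=(-1.6653, 0.0059)

2.2402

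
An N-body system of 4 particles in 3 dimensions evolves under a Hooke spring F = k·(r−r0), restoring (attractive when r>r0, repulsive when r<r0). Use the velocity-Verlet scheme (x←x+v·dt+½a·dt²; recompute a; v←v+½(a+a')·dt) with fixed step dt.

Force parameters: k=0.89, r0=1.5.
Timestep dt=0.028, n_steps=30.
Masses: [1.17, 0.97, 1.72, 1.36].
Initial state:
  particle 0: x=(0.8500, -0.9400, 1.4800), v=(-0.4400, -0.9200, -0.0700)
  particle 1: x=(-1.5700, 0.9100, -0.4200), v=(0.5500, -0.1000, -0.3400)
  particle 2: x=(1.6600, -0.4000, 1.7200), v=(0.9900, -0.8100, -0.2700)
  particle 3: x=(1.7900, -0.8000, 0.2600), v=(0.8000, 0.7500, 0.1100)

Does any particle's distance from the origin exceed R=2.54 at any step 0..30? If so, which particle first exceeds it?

step 0: x0=(0.8500, -0.9400, 1.4800) x1=(-1.5700, 0.9100, -0.4200) x2=(1.6600, -0.4000, 1.7200) x3=(1.7900, -0.8000, 0.2600)
step 1: x0=(0.8371, -0.9655, 1.4777) x1=(-1.5526, 0.9061, -0.4285) x2=(1.6874, -0.4225, 1.7122) x3=(1.8119, -0.7787, 0.2630)
step 2: x0=(0.8233, -0.9905, 1.4746) x1=(-1.5313, 0.9002, -0.4349) x2=(1.7141, -0.4445, 1.7039) x3=(1.8327, -0.7569, 0.2658)
step 3: x0=(0.8084, -1.0150, 1.4707) x1=(-1.5060, 0.8920, -0.4392) x2=(1.7401, -0.4661, 1.6950) x3=(1.8524, -0.7347, 0.2684)
step 4: x0=(0.7926, -1.0389, 1.4661) x1=(-1.4769, 0.8818, -0.4415) x2=(1.7654, -0.4872, 1.6857) x3=(1.8710, -0.7119, 0.2708)
step 5: x0=(0.7758, -1.0623, 1.4608) x1=(-1.4438, 0.8695, -0.4417) x2=(1.7900, -0.5079, 1.6759) x3=(1.8886, -0.6886, 0.2730)
step 6: x0=(0.7582, -1.0850, 1.4546) x1=(-1.4070, 0.8550, -0.4398) x2=(1.8139, -0.5282, 1.6656) x3=(1.9051, -0.6649, 0.2750)
step 7: x0=(0.7398, -1.1072, 1.4478) x1=(-1.3663, 0.8385, -0.4359) x2=(1.8371, -0.5481, 1.6548) x3=(1.9205, -0.6407, 0.2768)
step 8: x0=(0.7207, -1.1287, 1.4401) x1=(-1.3220, 0.8199, -0.4299) x2=(1.8595, -0.5676, 1.6435) x3=(1.9348, -0.6162, 0.2784)
step 9: x0=(0.7009, -1.1496, 1.4318) x1=(-1.2740, 0.7994, -0.4220) x2=(1.8811, -0.5867, 1.6318) x3=(1.9481, -0.5912, 0.2799)
step 10: x0=(0.6804, -1.1699, 1.4227) x1=(-1.2225, 0.7768, -0.4121) x2=(1.9021, -0.6054, 1.6196) x3=(1.9603, -0.5659, 0.2811)
step 11: x0=(0.6594, -1.1895, 1.4128) x1=(-1.1675, 0.7523, -0.4004) x2=(1.9223, -0.6237, 1.6070) x3=(1.9714, -0.5402, 0.2821)
step 12: x0=(0.6379, -1.2084, 1.4023) x1=(-1.1091, 0.7259, -0.3867) x2=(1.9417, -0.6417, 1.5940) x3=(1.9815, -0.5143, 0.2830)
step 13: x0=(0.6160, -1.2266, 1.3911) x1=(-1.0475, 0.6977, -0.3712) x2=(1.9605, -0.6593, 1.5805) x3=(1.9906, -0.4880, 0.2837)
step 14: x0=(0.5937, -1.2442, 1.3791) x1=(-0.9828, 0.6677, -0.3540) x2=(1.9784, -0.6766, 1.5667) x3=(1.9987, -0.4615, 0.2842)
step 15: x0=(0.5712, -1.2611, 1.3665) x1=(-0.9151, 0.6361, -0.3351) x2=(1.9957, -0.6936, 1.5524) x3=(2.0058, -0.4347, 0.2846)
step 16: x0=(0.5485, -1.2773, 1.3533) x1=(-0.8445, 0.6027, -0.3145) x2=(2.0122, -0.7103, 1.5378) x3=(2.0119, -0.4077, 0.2849)
step 17: x0=(0.5256, -1.2928, 1.3394) x1=(-0.7711, 0.5678, -0.2923) x2=(2.0281, -0.7267, 1.5228) x3=(2.0171, -0.3805, 0.2850)
step 18: x0=(0.5026, -1.3076, 1.3249) x1=(-0.6951, 0.5314, -0.2686) x2=(2.0432, -0.7429, 1.5074) x3=(2.0214, -0.3532, 0.2850)
step 19: x0=(0.4797, -1.3218, 1.3098) x1=(-0.6167, 0.4935, -0.2435) x2=(2.0576, -0.7587, 1.4918) x3=(2.0248, -0.3258, 0.2850)
step 20: x0=(0.4569, -1.3353, 1.2942) x1=(-0.5360, 0.4543, -0.2170) x2=(2.0714, -0.7744, 1.4758) x3=(2.0273, -0.2983, 0.2848)
step 21: x0=(0.4342, -1.3481, 1.2780) x1=(-0.4531, 0.4139, -0.1892) x2=(2.0845, -0.7899, 1.4595) x3=(2.0290, -0.2707, 0.2846)
step 22: x0=(0.4118, -1.3602, 1.2613) x1=(-0.3682, 0.3723, -0.1603) x2=(2.0969, -0.8051, 1.4429) x3=(2.0298, -0.2431, 0.2843)
step 23: x0=(0.3896, -1.3718, 1.2442) x1=(-0.2815, 0.3296, -0.1302) x2=(2.1087, -0.8202, 1.4260) x3=(2.0299, -0.2155, 0.2840)
step 24: x0=(0.3678, -1.3826, 1.2266) x1=(-0.1931, 0.2859, -0.0991) x2=(2.1199, -0.8351, 1.4088) x3=(2.0293, -0.1879, 0.2837)
step 25: x0=(0.3464, -1.3929, 1.2085) x1=(-0.1032, 0.2413, -0.0671) x2=(2.1305, -0.8499, 1.3915) x3=(2.0280, -0.1605, 0.2834)
step 26: x0=(0.3255, -1.4026, 1.1901) x1=(-0.0119, 0.1958, -0.0342) x2=(2.1405, -0.8645, 1.3738) x3=(2.0261, -0.1331, 0.2831)
step 27: x0=(0.3052, -1.4117, 1.1713) x1=(0.0806, 0.1497, -0.0006) x2=(2.1500, -0.8791, 1.3560) x3=(2.0235, -0.1058, 0.2829)
step 28: x0=(0.2854, -1.4202, 1.1522) x1=(0.1740, 0.1029, 0.0338) x2=(2.1590, -0.8935, 1.3380) x3=(2.0204, -0.0787, 0.2827)
step 29: x0=(0.2662, -1.4281, 1.1328) x1=(0.2684, 0.0556, 0.0687) x2=(2.1674, -0.9079, 1.3197) x3=(2.0167, -0.0518, 0.2826)
step 30: x0=(0.2477, -1.4356, 1.1131) x1=(0.3635, 0.0078, 0.1041) x2=(2.1754, -0.9222, 1.3013) x3=(2.0126, -0.0251, 0.2826)

yes, particle 2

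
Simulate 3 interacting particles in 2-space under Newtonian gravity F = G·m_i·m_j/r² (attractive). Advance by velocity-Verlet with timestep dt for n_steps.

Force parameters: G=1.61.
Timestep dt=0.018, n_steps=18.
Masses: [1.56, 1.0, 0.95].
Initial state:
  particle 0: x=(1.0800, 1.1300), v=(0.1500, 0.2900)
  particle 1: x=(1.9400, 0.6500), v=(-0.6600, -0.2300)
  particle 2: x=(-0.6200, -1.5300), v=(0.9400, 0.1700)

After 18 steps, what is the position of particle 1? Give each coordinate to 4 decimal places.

step 0: x0=(1.0800, 1.1300) x1=(1.9400, 0.6500) x2=(-0.6200, -1.5300)
step 1: x0=(1.0829, 1.1351) x1=(1.9277, 0.6461) x2=(-0.6030, -1.5269)
step 2: x0=(1.0863, 1.1398) x1=(1.9147, 0.6425) x2=(-0.5860, -1.5237)
step 3: x0=(1.0901, 1.1442) x1=(1.9009, 0.6394) x2=(-0.5689, -1.5204)
step 4: x0=(1.0944, 1.1483) x1=(1.8863, 0.6367) x2=(-0.5517, -1.5170)
step 5: x0=(1.0991, 1.1520) x1=(1.8709, 0.6345) x2=(-0.5344, -1.5134)
step 6: x0=(1.1044, 1.1554) x1=(1.8546, 0.6327) x2=(-0.5170, -1.5098)
step 7: x0=(1.1101, 1.1583) x1=(1.8376, 0.6315) x2=(-0.4996, -1.5061)
step 8: x0=(1.1163, 1.1608) x1=(1.8196, 0.6309) x2=(-0.4821, -1.5023)
step 9: x0=(1.1230, 1.1629) x1=(1.8008, 0.6308) x2=(-0.4645, -1.4983)
step 10: x0=(1.1302, 1.1645) x1=(1.7812, 0.6314) x2=(-0.4468, -1.4943)
step 11: x0=(1.1380, 1.1655) x1=(1.7605, 0.6327) x2=(-0.4290, -1.4901)
step 12: x0=(1.1464, 1.1661) x1=(1.7390, 0.6347) x2=(-0.4112, -1.4858)
step 13: x0=(1.1553, 1.1660) x1=(1.7164, 0.6376) x2=(-0.3932, -1.4815)
step 14: x0=(1.1648, 1.1653) x1=(1.6928, 0.6413) x2=(-0.3752, -1.4769)
step 15: x0=(1.1750, 1.1638) x1=(1.6681, 0.6461) x2=(-0.3571, -1.4723)
step 16: x0=(1.1859, 1.1616) x1=(1.6422, 0.6519) x2=(-0.3389, -1.4676)
step 17: x0=(1.1975, 1.1585) x1=(1.6152, 0.6590) x2=(-0.3206, -1.4627)
step 18: x0=(1.2098, 1.1545) x1=(1.5869, 0.6676) x2=(-0.3022, -1.4577)

(1.5869, 0.6676)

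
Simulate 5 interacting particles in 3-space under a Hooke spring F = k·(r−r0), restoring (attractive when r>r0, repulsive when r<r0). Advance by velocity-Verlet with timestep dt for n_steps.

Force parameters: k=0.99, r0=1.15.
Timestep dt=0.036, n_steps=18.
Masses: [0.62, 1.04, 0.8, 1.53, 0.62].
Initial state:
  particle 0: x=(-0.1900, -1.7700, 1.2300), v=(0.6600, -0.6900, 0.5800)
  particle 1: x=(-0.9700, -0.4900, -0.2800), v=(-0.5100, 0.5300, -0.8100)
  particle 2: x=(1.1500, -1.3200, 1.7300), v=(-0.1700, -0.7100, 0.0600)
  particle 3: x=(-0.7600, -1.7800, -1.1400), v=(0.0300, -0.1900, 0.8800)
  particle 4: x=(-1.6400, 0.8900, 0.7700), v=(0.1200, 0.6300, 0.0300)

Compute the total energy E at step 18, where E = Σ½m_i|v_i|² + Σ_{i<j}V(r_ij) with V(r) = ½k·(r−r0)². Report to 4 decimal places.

15.5849

step 0: x0=(-0.1900, -1.7700, 1.2300) x1=(-0.9700, -0.4900, -0.2800) x2=(1.1500, -1.3200, 1.7300) x3=(-0.7600, -1.7800, -1.1400) x4=(-1.6400, 0.8900, 0.7700)
step 1: x0=(-0.1675, -1.7924, 1.2487) x1=(-0.9874, -0.4715, -0.3079) x2=(1.1400, -1.3443, 1.7290) x3=(-0.7585, -1.7858, -1.1064) x4=(-1.6319, 0.9070, 0.7703)
step 2: x0=(-0.1479, -1.8098, 1.2629) x1=(-1.0030, -0.4542, -0.3330) x2=(1.1223, -1.3658, 1.7217) x3=(-0.7563, -1.7896, -1.0689) x4=(-1.6162, 0.9125, 0.7692)
step 3: x0=(-0.1311, -1.8220, 1.2724) x1=(-1.0166, -0.4382, -0.3552) x2=(1.0971, -1.3845, 1.7082) x3=(-0.7532, -1.7914, -1.0277) x4=(-1.5931, 0.9064, 0.7668)
step 4: x0=(-0.1175, -1.8291, 1.2773) x1=(-1.0282, -0.4236, -0.3746) x2=(1.0646, -1.4002, 1.6886) x3=(-0.7494, -1.7912, -0.9828) x4=(-1.5626, 0.8888, 0.7630)
step 5: x0=(-0.1070, -1.8309, 1.2775) x1=(-1.0378, -0.4105, -0.3909) x2=(1.0249, -1.4129, 1.6630) x3=(-0.7449, -1.7891, -0.9345) x4=(-1.5250, 0.8598, 0.7580)
step 6: x0=(-0.0999, -1.8276, 1.2730) x1=(-1.0453, -0.3989, -0.4043) x2=(0.9784, -1.4227, 1.6317) x3=(-0.7396, -1.7851, -0.8828) x4=(-1.4806, 0.8197, 0.7518)
step 7: x0=(-0.0960, -1.8193, 1.2640) x1=(-1.0507, -0.3889, -0.4147) x2=(0.9255, -1.4294, 1.5948) x3=(-0.7336, -1.7792, -0.8280) x4=(-1.4298, 0.7688, 0.7445)
step 8: x0=(-0.0956, -1.8062, 1.2503) x1=(-1.0541, -0.3805, -0.4222) x2=(0.8665, -1.4331, 1.5527) x3=(-0.7269, -1.7716, -0.7701) x4=(-1.3730, 0.7076, 0.7363)
step 9: x0=(-0.0985, -1.7884, 1.2323) x1=(-1.0554, -0.3738, -0.4267) x2=(0.8020, -1.4338, 1.5057) x3=(-0.7196, -1.7623, -0.7096) x4=(-1.3106, 0.6366, 0.7271)
step 10: x0=(-0.1046, -1.7662, 1.2101) x1=(-1.0547, -0.3689, -0.4285) x2=(0.7323, -1.4317, 1.4540) x3=(-0.7116, -1.7514, -0.6464) x4=(-1.2431, 0.5566, 0.7172)
step 11: x0=(-0.1141, -1.7400, 1.1838) x1=(-1.0521, -0.3657, -0.4276) x2=(0.6581, -1.4268, 1.3981) x3=(-0.7031, -1.7390, -0.5810) x4=(-1.1711, 0.4681, 0.7066)
step 12: x0=(-0.1267, -1.7102, 1.1538) x1=(-1.0477, -0.3642, -0.4242) x2=(0.5798, -1.4193, 1.3382) x3=(-0.6941, -1.7252, -0.5134) x4=(-1.0952, 0.3720, 0.6954)
step 13: x0=(-0.1423, -1.6770, 1.1204) x1=(-1.0415, -0.3645, -0.4184) x2=(0.4981, -1.4093, 1.2750) x3=(-0.6847, -1.7102, -0.4441) x4=(-1.0159, 0.2692, 0.6838)
step 14: x0=(-0.1609, -1.6410, 1.0838) x1=(-1.0336, -0.3664, -0.4104) x2=(0.4137, -1.3970, 1.2086) x3=(-0.6748, -1.6940, -0.3733) x4=(-0.9338, 0.1606, 0.6719)
step 15: x0=(-0.1822, -1.6027, 1.0444) x1=(-1.0243, -0.3700, -0.4005) x2=(0.3271, -1.3825, 1.1396) x3=(-0.6646, -1.6768, -0.3012) x4=(-0.8495, 0.0471, 0.6597)
step 16: x0=(-0.2061, -1.5624, 1.0026) x1=(-1.0136, -0.3752, -0.3889) x2=(0.2389, -1.3661, 1.0685) x3=(-0.6542, -1.6586, -0.2281) x4=(-0.7636, -0.0704, 0.6473)
step 17: x0=(-0.2324, -1.5208, 0.9589) x1=(-1.0016, -0.3817, -0.3756) x2=(0.1498, -1.3480, 0.9956) x3=(-0.6435, -1.6398, -0.1543) x4=(-0.6765, -0.1909, 0.6349)
step 18: x0=(-0.2609, -1.4783, 0.9138) x1=(-0.9887, -0.3896, -0.3610) x2=(0.0605, -1.3284, 0.9213) x3=(-0.6328, -1.6204, -0.0801) x4=(-0.5889, -0.3132, 0.6224)
step 0 velocities: v0=(0.6600, -0.6900, 0.5800) v1=(-0.5100, 0.5300, -0.8100) v2=(-0.1700, -0.7100, 0.0600) v3=(0.0300, -0.1900, 0.8800) v4=(0.1200, 0.6300, 0.0300)
step 0: KE=1.9725, PE=13.6350, E=15.6075
step 18 velocities: v0=(-0.8204, 1.1855, -1.2670) v1=(0.3716, -0.2348, 0.4210) v2=(-2.4774, 0.5603, -2.0758) v3=(0.2979, 0.5438, 2.0616) v4=(2.4376, -3.4126, -0.3478)
step 18: KE=14.6739, PE=0.9110, E=15.5849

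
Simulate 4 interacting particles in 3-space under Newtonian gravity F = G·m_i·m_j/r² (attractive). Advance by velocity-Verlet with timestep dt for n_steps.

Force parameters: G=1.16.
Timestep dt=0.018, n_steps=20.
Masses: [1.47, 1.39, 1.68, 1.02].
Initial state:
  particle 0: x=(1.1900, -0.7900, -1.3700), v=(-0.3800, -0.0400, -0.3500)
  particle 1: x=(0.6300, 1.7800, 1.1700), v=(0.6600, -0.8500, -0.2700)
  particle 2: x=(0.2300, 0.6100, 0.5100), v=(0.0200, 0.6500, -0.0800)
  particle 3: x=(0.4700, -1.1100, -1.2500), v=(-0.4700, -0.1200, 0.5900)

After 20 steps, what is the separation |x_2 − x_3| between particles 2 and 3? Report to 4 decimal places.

step 0: x0=(1.1900, -0.7900, -1.3700) x1=(0.6300, 1.7800, 1.1700) x2=(0.2300, 0.6100, 0.5100) x3=(0.4700, -1.1100, -1.2500)
step 1: x0=(1.1829, -0.7908, -1.3762) x1=(0.6418, 1.7645, 1.1650) x2=(0.2304, 0.6218, 0.5086) x3=(0.4619, -1.1119, -1.2394)
step 2: x0=(1.1752, -0.7918, -1.3822) x1=(0.6536, 1.7488, 1.1599) x2=(0.2310, 0.6337, 0.5072) x3=(0.4546, -1.1134, -1.2288)
step 3: x0=(1.1669, -0.7929, -1.3880) x1=(0.6652, 1.7326, 1.1545) x2=(0.2316, 0.6457, 0.5058) x3=(0.4481, -1.1145, -1.2184)
step 4: x0=(1.1580, -0.7941, -1.3936) x1=(0.6768, 1.7162, 1.1489) x2=(0.2324, 0.6579, 0.5044) x3=(0.4423, -1.1151, -1.2080)
step 5: x0=(1.1486, -0.7956, -1.3989) x1=(0.6882, 1.6994, 1.1431) x2=(0.2333, 0.6702, 0.5031) x3=(0.4372, -1.1152, -1.1977)
step 6: x0=(1.1386, -0.7971, -1.4040) x1=(0.6994, 1.6823, 1.1370) x2=(0.2344, 0.6827, 0.5019) x3=(0.4329, -1.1150, -1.1875)
step 7: x0=(1.1281, -0.7989, -1.4088) x1=(0.7106, 1.6647, 1.1307) x2=(0.2356, 0.6954, 0.5007) x3=(0.4294, -1.1142, -1.1774)
step 8: x0=(1.1170, -0.8007, -1.4133) x1=(0.7216, 1.6469, 1.1242) x2=(0.2370, 0.7082, 0.4995) x3=(0.4266, -1.1131, -1.1675)
step 9: x0=(1.1053, -0.8028, -1.4176) x1=(0.7324, 1.6286, 1.1174) x2=(0.2386, 0.7212, 0.4985) x3=(0.4245, -1.1114, -1.1578)
step 10: x0=(1.0931, -0.8049, -1.4216) x1=(0.7431, 1.6100, 1.1103) x2=(0.2403, 0.7343, 0.4975) x3=(0.4232, -1.1094, -1.1483)
step 11: x0=(1.0803, -0.8073, -1.4252) x1=(0.7535, 1.5910, 1.1029) x2=(0.2423, 0.7477, 0.4966) x3=(0.4227, -1.1068, -1.1390)
step 12: x0=(1.0669, -0.8098, -1.4285) x1=(0.7638, 1.5716, 1.0952) x2=(0.2444, 0.7612, 0.4958) x3=(0.4229, -1.1039, -1.1299)
step 13: x0=(1.0530, -0.8124, -1.4315) x1=(0.7738, 1.5518, 1.0873) x2=(0.2467, 0.7750, 0.4952) x3=(0.4239, -1.1004, -1.1211)
step 14: x0=(1.0385, -0.8153, -1.4341) x1=(0.7836, 1.5315, 1.0789) x2=(0.2493, 0.7889, 0.4946) x3=(0.4258, -1.0965, -1.1126)
step 15: x0=(1.0234, -0.8183, -1.4363) x1=(0.7931, 1.5109, 1.0703) x2=(0.2521, 0.8030, 0.4942) x3=(0.4284, -1.0921, -1.1044)
step 16: x0=(1.0076, -0.8215, -1.4381) x1=(0.8024, 1.4898, 1.0613) x2=(0.2552, 0.8174, 0.4940) x3=(0.4318, -1.0872, -1.0966)
step 17: x0=(0.9913, -0.8248, -1.4394) x1=(0.8113, 1.4683, 1.0519) x2=(0.2586, 0.8320, 0.4939) x3=(0.4361, -1.0817, -1.0892)
step 18: x0=(0.9743, -0.8284, -1.4403) x1=(0.8199, 1.4463, 1.0421) x2=(0.2623, 0.8468, 0.4940) x3=(0.4413, -1.0758, -1.0823)
step 19: x0=(0.9567, -0.8322, -1.4406) x1=(0.8281, 1.4238, 1.0319) x2=(0.2663, 0.8618, 0.4943) x3=(0.4473, -1.0693, -1.0759)
step 20: x0=(0.9384, -0.8362, -1.4404) x1=(0.8359, 1.4010, 1.0212) x2=(0.2706, 0.8770, 0.4949) x3=(0.4543, -1.0623, -1.0700)

2.4988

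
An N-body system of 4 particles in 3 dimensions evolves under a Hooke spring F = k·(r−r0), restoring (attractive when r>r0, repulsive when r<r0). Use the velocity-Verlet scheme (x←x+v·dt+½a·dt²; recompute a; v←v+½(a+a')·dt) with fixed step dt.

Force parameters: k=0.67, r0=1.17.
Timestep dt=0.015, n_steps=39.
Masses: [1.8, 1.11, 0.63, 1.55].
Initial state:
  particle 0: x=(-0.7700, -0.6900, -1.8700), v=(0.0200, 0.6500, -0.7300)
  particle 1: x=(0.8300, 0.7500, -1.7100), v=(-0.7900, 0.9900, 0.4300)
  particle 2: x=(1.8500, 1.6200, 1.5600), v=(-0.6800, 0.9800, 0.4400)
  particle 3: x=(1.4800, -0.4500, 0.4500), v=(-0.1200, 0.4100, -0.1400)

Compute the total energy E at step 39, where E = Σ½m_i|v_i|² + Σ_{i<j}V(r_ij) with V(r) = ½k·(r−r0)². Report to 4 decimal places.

step 0: x0=(-0.7700, -0.6900, -1.8700) x1=(0.8300, 0.7500, -1.7100) x2=(1.8500, 1.6200, 1.5600) x3=(1.4800, -0.4500, 0.4500)
step 1: x0=(-0.7695, -0.6801, -1.8808) x1=(0.8182, 0.7648, -1.7033) x2=(1.8395, 1.6343, 1.5660) x3=(1.4781, -0.4438, 0.4478)
step 2: x0=(-0.7687, -0.6701, -1.8912) x1=(0.8064, 0.7795, -1.6962) x2=(1.8282, 1.6478, 1.5706) x3=(1.4761, -0.4374, 0.4454)
step 3: x0=(-0.7675, -0.6598, -1.9013) x1=(0.7946, 0.7941, -1.6887) x2=(1.8163, 1.6604, 1.5740) x3=(1.4739, -0.4309, 0.4428)
step 4: x0=(-0.7660, -0.6493, -1.9110) x1=(0.7829, 0.8086, -1.6807) x2=(1.8037, 1.6723, 1.5761) x3=(1.4715, -0.4242, 0.4400)
step 5: x0=(-0.7642, -0.6386, -1.9203) x1=(0.7713, 0.8230, -1.6722) x2=(1.7905, 1.6833, 1.5769) x3=(1.4690, -0.4173, 0.4370)
step 6: x0=(-0.7620, -0.6276, -1.9293) x1=(0.7597, 0.8373, -1.6633) x2=(1.7766, 1.6935, 1.5764) x3=(1.4664, -0.4103, 0.4338)
step 7: x0=(-0.7594, -0.6165, -1.9380) x1=(0.7482, 0.8515, -1.6540) x2=(1.7620, 1.7029, 1.5746) x3=(1.4635, -0.4032, 0.4303)
step 8: x0=(-0.7566, -0.6051, -1.9463) x1=(0.7367, 0.8656, -1.6443) x2=(1.7467, 1.7115, 1.5715) x3=(1.4605, -0.3959, 0.4267)
step 9: x0=(-0.7534, -0.5935, -1.9542) x1=(0.7252, 0.8796, -1.6342) x2=(1.7308, 1.7192, 1.5671) x3=(1.4574, -0.3884, 0.4229)
step 10: x0=(-0.7498, -0.5817, -1.9617) x1=(0.7138, 0.8934, -1.6236) x2=(1.7143, 1.7262, 1.5614) x3=(1.4541, -0.3808, 0.4189)
step 11: x0=(-0.7460, -0.5697, -1.9689) x1=(0.7025, 0.9072, -1.6126) x2=(1.6971, 1.7323, 1.5544) x3=(1.4506, -0.3730, 0.4147)
step 12: x0=(-0.7418, -0.5575, -1.9757) x1=(0.6912, 0.9209, -1.6012) x2=(1.6793, 1.7376, 1.5462) x3=(1.4470, -0.3650, 0.4103)
step 13: x0=(-0.7372, -0.5451, -1.9822) x1=(0.6800, 0.9344, -1.5894) x2=(1.6609, 1.7421, 1.5367) x3=(1.4432, -0.3569, 0.4057)
step 14: x0=(-0.7324, -0.5324, -1.9883) x1=(0.6688, 0.9479, -1.5772) x2=(1.6418, 1.7459, 1.5259) x3=(1.4392, -0.3487, 0.4009)
step 15: x0=(-0.7272, -0.5196, -1.9940) x1=(0.6577, 0.9612, -1.5647) x2=(1.6222, 1.7488, 1.5139) x3=(1.4351, -0.3402, 0.3959)
step 16: x0=(-0.7218, -0.5065, -1.9994) x1=(0.6467, 0.9744, -1.5517) x2=(1.6019, 1.7509, 1.5006) x3=(1.4308, -0.3316, 0.3908)
step 17: x0=(-0.7160, -0.4933, -2.0043) x1=(0.6357, 0.9875, -1.5383) x2=(1.5811, 1.7523, 1.4861) x3=(1.4263, -0.3229, 0.3854)
step 18: x0=(-0.7099, -0.4798, -2.0090) x1=(0.6248, 1.0005, -1.5246) x2=(1.5597, 1.7529, 1.4703) x3=(1.4217, -0.3140, 0.3798)
step 19: x0=(-0.7035, -0.4662, -2.0132) x1=(0.6139, 1.0134, -1.5105) x2=(1.5377, 1.7527, 1.4533) x3=(1.4169, -0.3049, 0.3741)
step 20: x0=(-0.6968, -0.4523, -2.0171) x1=(0.6031, 1.0261, -1.4961) x2=(1.5152, 1.7518, 1.4352) x3=(1.4119, -0.2957, 0.3681)
step 21: x0=(-0.6898, -0.4382, -2.0207) x1=(0.5923, 1.0388, -1.4813) x2=(1.4921, 1.7501, 1.4158) x3=(1.4068, -0.2863, 0.3620)
step 22: x0=(-0.6825, -0.4240, -2.0239) x1=(0.5816, 1.0513, -1.4661) x2=(1.4685, 1.7477, 1.3953) x3=(1.4015, -0.2768, 0.3557)
step 23: x0=(-0.6750, -0.4095, -2.0267) x1=(0.5710, 1.0637, -1.4507) x2=(1.4443, 1.7446, 1.3737) x3=(1.3961, -0.2671, 0.3492)
step 24: x0=(-0.6671, -0.3949, -2.0292) x1=(0.5604, 1.0760, -1.4349) x2=(1.4197, 1.7407, 1.3508) x3=(1.3904, -0.2573, 0.3425)
step 25: x0=(-0.6590, -0.3800, -2.0313) x1=(0.5499, 1.0882, -1.4187) x2=(1.3945, 1.7362, 1.3269) x3=(1.3847, -0.2473, 0.3356)
step 26: x0=(-0.6505, -0.3650, -2.0330) x1=(0.5395, 1.1003, -1.4023) x2=(1.3689, 1.7309, 1.3019) x3=(1.3787, -0.2372, 0.3285)
step 27: x0=(-0.6418, -0.3498, -2.0344) x1=(0.5291, 1.1122, -1.3856) x2=(1.3428, 1.7250, 1.2758) x3=(1.3726, -0.2269, 0.3213)
step 28: x0=(-0.6329, -0.3344, -2.0355) x1=(0.5187, 1.1240, -1.3685) x2=(1.3162, 1.7184, 1.2486) x3=(1.3663, -0.2165, 0.3138)
step 29: x0=(-0.6237, -0.3188, -2.0362) x1=(0.5085, 1.1357, -1.3512) x2=(1.2892, 1.7112, 1.2204) x3=(1.3599, -0.2060, 0.3062)
step 30: x0=(-0.6142, -0.3030, -2.0366) x1=(0.4982, 1.1472, -1.3337) x2=(1.2617, 1.7033, 1.1911) x3=(1.3533, -0.1952, 0.2984)
step 31: x0=(-0.6045, -0.2871, -2.0366) x1=(0.4881, 1.1587, -1.3158) x2=(1.2339, 1.6948, 1.1609) x3=(1.3465, -0.1844, 0.2904)
step 32: x0=(-0.5945, -0.2710, -2.0363) x1=(0.4779, 1.1700, -1.2977) x2=(1.2056, 1.6856, 1.1297) x3=(1.3396, -0.1734, 0.2823)
step 33: x0=(-0.5843, -0.2547, -2.0357) x1=(0.4679, 1.1812, -1.2794) x2=(1.1769, 1.6759, 1.0976) x3=(1.3325, -0.1623, 0.2740)
step 34: x0=(-0.5738, -0.2382, -2.0347) x1=(0.4579, 1.1922, -1.2608) x2=(1.1479, 1.6657, 1.0645) x3=(1.3252, -0.1511, 0.2655)
step 35: x0=(-0.5631, -0.2216, -2.0334) x1=(0.4479, 1.2031, -1.2420) x2=(1.1185, 1.6548, 1.0305) x3=(1.3178, -0.1397, 0.2568)
step 36: x0=(-0.5522, -0.2049, -2.0318) x1=(0.4380, 1.2139, -1.2230) x2=(1.0887, 1.6434, 0.9957) x3=(1.3102, -0.1282, 0.2479)
step 37: x0=(-0.5411, -0.1879, -2.0298) x1=(0.4281, 1.2246, -1.2038) x2=(1.0587, 1.6315, 0.9600) x3=(1.3025, -0.1166, 0.2389)
step 38: x0=(-0.5297, -0.1708, -2.0276) x1=(0.4183, 1.2351, -1.1844) x2=(1.0283, 1.6190, 0.9235) x3=(1.2946, -0.1048, 0.2297)
step 39: x0=(-0.5181, -0.1536, -2.0250) x1=(0.4085, 1.2455, -1.1648) x2=(0.9976, 1.6061, 0.8862) x3=(1.2866, -0.0930, 0.2204)
step 0 velocities: v0=(0.0200, 0.6500, -0.7300) v1=(-0.7900, 0.9900, 0.4300) v2=(-0.6800, 0.9800, 0.4400) v3=(-0.1200, 0.4100, -0.1400)
step 0: KE=2.5190, PE=9.4170, E=11.9359
step 39 velocities: v0=(0.7781, 1.1543, 0.1812) v1=(-0.6507, 0.6894, 1.3111) v2=(-2.0563, -0.8780, -2.5117) v3=(-0.5407, 0.7948, -0.6294)
step 39: KE=7.8116, PE=4.1235, E=11.9351

11.9351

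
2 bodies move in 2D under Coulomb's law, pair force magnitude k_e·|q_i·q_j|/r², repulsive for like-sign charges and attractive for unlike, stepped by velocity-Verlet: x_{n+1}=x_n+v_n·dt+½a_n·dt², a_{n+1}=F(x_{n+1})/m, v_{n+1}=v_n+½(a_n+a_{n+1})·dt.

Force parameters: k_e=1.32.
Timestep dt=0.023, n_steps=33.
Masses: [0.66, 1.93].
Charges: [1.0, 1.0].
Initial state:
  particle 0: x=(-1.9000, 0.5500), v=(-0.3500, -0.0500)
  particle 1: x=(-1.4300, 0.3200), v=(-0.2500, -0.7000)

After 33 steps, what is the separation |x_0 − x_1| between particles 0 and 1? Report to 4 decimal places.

2.1950

step 0: x0=(-1.9000, 0.5500) x1=(-1.4300, 0.3200)
step 1: x0=(-1.9098, 0.5497) x1=(-1.4352, 0.3036)
step 2: x0=(-1.9229, 0.5511) x1=(-1.4392, 0.2866)
step 3: x0=(-1.9390, 0.5542) x1=(-1.4422, 0.2691)
step 4: x0=(-1.9579, 0.5589) x1=(-1.4442, 0.2510)
step 5: x0=(-1.9794, 0.5650) x1=(-1.4454, 0.2324)
step 6: x0=(-2.0031, 0.5727) x1=(-1.4458, 0.2133)
step 7: x0=(-2.0288, 0.5816) x1=(-1.4455, 0.1938)
step 8: x0=(-2.0564, 0.5917) x1=(-1.4446, 0.1738)
step 9: x0=(-2.0855, 0.6029) x1=(-1.4431, 0.1535)
step 10: x0=(-2.1160, 0.6150) x1=(-1.4411, 0.1328)
step 11: x0=(-2.1478, 0.6281) x1=(-1.4388, 0.1119)
step 12: x0=(-2.1807, 0.6420) x1=(-1.4360, 0.0906)
step 13: x0=(-2.2146, 0.6566) x1=(-1.4329, 0.0691)
step 14: x0=(-2.2494, 0.6719) x1=(-1.4296, 0.0474)
step 15: x0=(-2.2850, 0.6878) x1=(-1.4259, 0.0255)
step 16: x0=(-2.3213, 0.7042) x1=(-1.4220, 0.0034)
step 17: x0=(-2.3582, 0.7212) x1=(-1.4179, -0.0189)
step 18: x0=(-2.3957, 0.7385) x1=(-1.4135, -0.0414)
step 19: x0=(-2.4337, 0.7564) x1=(-1.4090, -0.0639)
step 20: x0=(-2.4722, 0.7745) x1=(-1.4044, -0.0867)
step 21: x0=(-2.5112, 0.7931) x1=(-1.3995, -0.1095)
step 22: x0=(-2.5506, 0.8120) x1=(-1.3946, -0.1324)
step 23: x0=(-2.5903, 0.8311) x1=(-1.3895, -0.1555)
step 24: x0=(-2.6303, 0.8506) x1=(-1.3843, -0.1786)
step 25: x0=(-2.6707, 0.8703) x1=(-1.3790, -0.2019)
step 26: x0=(-2.7114, 0.8902) x1=(-1.3736, -0.2252)
step 27: x0=(-2.7523, 0.9104) x1=(-1.3681, -0.2486)
step 28: x0=(-2.7935, 0.9308) x1=(-1.3625, -0.2720)
step 29: x0=(-2.8349, 0.9514) x1=(-1.3569, -0.2956)
step 30: x0=(-2.8765, 0.9721) x1=(-1.3512, -0.3191)
step 31: x0=(-2.9183, 0.9930) x1=(-1.3454, -0.3428)
step 32: x0=(-2.9603, 1.0141) x1=(-1.3395, -0.3665)
step 33: x0=(-3.0025, 1.0354) x1=(-1.3336, -0.3903)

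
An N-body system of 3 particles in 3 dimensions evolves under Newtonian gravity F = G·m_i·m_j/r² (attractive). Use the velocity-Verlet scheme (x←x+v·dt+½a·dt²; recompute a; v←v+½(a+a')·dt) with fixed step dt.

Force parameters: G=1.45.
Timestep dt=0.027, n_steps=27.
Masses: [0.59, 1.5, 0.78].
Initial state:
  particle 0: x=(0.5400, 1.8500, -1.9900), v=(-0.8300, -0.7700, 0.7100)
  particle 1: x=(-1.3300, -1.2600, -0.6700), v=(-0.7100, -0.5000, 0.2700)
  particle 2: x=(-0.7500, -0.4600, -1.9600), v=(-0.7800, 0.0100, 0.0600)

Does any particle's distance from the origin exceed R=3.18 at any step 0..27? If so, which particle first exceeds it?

no

step 0: x0=(0.5400, 1.8500, -1.9900) x1=(-1.3300, -1.2600, -0.6700) x2=(-0.7500, -0.4600, -1.9600)
step 1: x0=(0.5175, 1.8291, -1.9708) x1=(-1.3491, -1.2734, -0.6628) x2=(-0.7711, -0.4598, -1.9581)
step 2: x0=(0.4950, 1.8080, -1.9516) x1=(-1.3681, -1.2866, -0.6559) x2=(-0.7925, -0.4599, -1.9558)
step 3: x0=(0.4723, 1.7868, -1.9323) x1=(-1.3869, -1.2997, -0.6493) x2=(-0.8139, -0.4602, -1.9530)
step 4: x0=(0.4495, 1.7653, -1.9130) x1=(-1.4056, -1.3125, -0.6429) x2=(-0.8356, -0.4606, -1.9498)
step 5: x0=(0.4266, 1.7437, -1.8937) x1=(-1.4242, -1.3252, -0.6368) x2=(-0.8573, -0.4613, -1.9461)
step 6: x0=(0.4035, 1.7218, -1.8743) x1=(-1.4427, -1.3376, -0.6309) x2=(-0.8792, -0.4623, -1.9419)
step 7: x0=(0.3804, 1.6997, -1.8549) x1=(-1.4611, -1.3499, -0.6252) x2=(-0.9013, -0.4634, -1.9373)
step 8: x0=(0.3571, 1.6775, -1.8355) x1=(-1.4793, -1.3620, -0.6198) x2=(-0.9235, -0.4647, -1.9323)
step 9: x0=(0.3337, 1.6550, -1.8160) x1=(-1.4974, -1.3739, -0.6146) x2=(-0.9458, -0.4663, -1.9268)
step 10: x0=(0.3102, 1.6324, -1.7965) x1=(-1.5154, -1.3856, -0.6097) x2=(-0.9683, -0.4680, -1.9209)
step 11: x0=(0.2865, 1.6095, -1.7770) x1=(-1.5333, -1.3971, -0.6050) x2=(-0.9909, -0.4700, -1.9145)
step 12: x0=(0.2628, 1.5864, -1.7575) x1=(-1.5511, -1.4084, -0.6006) x2=(-1.0136, -0.4722, -1.9078)
step 13: x0=(0.2388, 1.5631, -1.7379) x1=(-1.5688, -1.4196, -0.5963) x2=(-1.0364, -0.4746, -1.9005)
step 14: x0=(0.2148, 1.5396, -1.7183) x1=(-1.5863, -1.4305, -0.5924) x2=(-1.0594, -0.4772, -1.8929)
step 15: x0=(0.1906, 1.5158, -1.6987) x1=(-1.6037, -1.4412, -0.5886) x2=(-1.0824, -0.4800, -1.8848)
step 16: x0=(0.1663, 1.4919, -1.6790) x1=(-1.6211, -1.4517, -0.5851) x2=(-1.1056, -0.4831, -1.8763)
step 17: x0=(0.1419, 1.4677, -1.6593) x1=(-1.6383, -1.4621, -0.5818) x2=(-1.1289, -0.4863, -1.8674)
step 18: x0=(0.1173, 1.4433, -1.6396) x1=(-1.6554, -1.4722, -0.5788) x2=(-1.1523, -0.4898, -1.8580)
step 19: x0=(0.0925, 1.4187, -1.6199) x1=(-1.6724, -1.4821, -0.5759) x2=(-1.1758, -0.4936, -1.8482)
step 20: x0=(0.0676, 1.3938, -1.6001) x1=(-1.6893, -1.4918, -0.5734) x2=(-1.1993, -0.4975, -1.8380)
step 21: x0=(0.0426, 1.3687, -1.5804) x1=(-1.7060, -1.5013, -0.5710) x2=(-1.2230, -0.5017, -1.8273)
step 22: x0=(0.0174, 1.3433, -1.5606) x1=(-1.7227, -1.5105, -0.5689) x2=(-1.2468, -0.5061, -1.8162)
step 23: x0=(-0.0080, 1.3178, -1.5408) x1=(-1.7393, -1.5196, -0.5670) x2=(-1.2707, -0.5108, -1.8047)
step 24: x0=(-0.0335, 1.2920, -1.5209) x1=(-1.7557, -1.5284, -0.5654) x2=(-1.2946, -0.5157, -1.7927)
step 25: x0=(-0.0591, 1.2659, -1.5011) x1=(-1.7720, -1.5370, -0.5640) x2=(-1.3187, -0.5209, -1.7802)
step 26: x0=(-0.0850, 1.2396, -1.4812) x1=(-1.7883, -1.5454, -0.5628) x2=(-1.3428, -0.5263, -1.7674)
step 27: x0=(-0.1110, 1.2130, -1.4614) x1=(-1.8044, -1.5535, -0.5619) x2=(-1.3670, -0.5320, -1.7541)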